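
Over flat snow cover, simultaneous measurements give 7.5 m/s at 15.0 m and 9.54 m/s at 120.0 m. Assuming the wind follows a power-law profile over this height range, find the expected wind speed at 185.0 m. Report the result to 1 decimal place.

First find α: α = ln(V₂/V₁)/ln(z₂/z₁) = ln(9.54/7.5)/ln(120.0/15.0) = 0.24059/2.07944 = 0.1157
Extrapolate from 120.0 m to 185.0 m: V₃ = 9.54 × (185.0/120.0)^0.1157 = 9.54 × 1.0514 = 10.0300 m/s

10.0 m/s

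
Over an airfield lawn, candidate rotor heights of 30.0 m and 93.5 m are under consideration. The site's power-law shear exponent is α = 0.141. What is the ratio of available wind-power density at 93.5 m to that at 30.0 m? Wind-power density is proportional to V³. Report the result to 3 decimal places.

1.617

Speed ratio: V_B/V_A = (z_B/z_A)^α = (93.5/30.0)^0.141 = (3.1167)^0.141 = 1.17384
Power-density ratio: P_B/P_A = (V_B/V_A)³ = (1.17384)³ = 1.61745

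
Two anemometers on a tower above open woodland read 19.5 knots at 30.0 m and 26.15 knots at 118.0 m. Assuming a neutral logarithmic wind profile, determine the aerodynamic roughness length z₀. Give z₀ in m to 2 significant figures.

Log law: V(z) ∝ ln(z/z₀). With r = V₁/V₂ = 19.5/26.15 = 0.74570,
r · ln(z₂/z₀) = ln(z₁/z₀) ⇒ ln z₀ = (ln z₁ − r·ln z₂)/(1 − r)
ln z₀ = (3.40120 − 0.74570×4.77068) / 0.25430 = -0.6146
z₀ = exp(-0.6146) = 0.5409 m

z₀ ≈ 0.54 m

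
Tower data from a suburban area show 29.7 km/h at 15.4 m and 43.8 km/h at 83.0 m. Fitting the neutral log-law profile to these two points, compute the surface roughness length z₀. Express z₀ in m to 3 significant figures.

z₀ ≈ 0.443 m

Log law: V(z) ∝ ln(z/z₀). With r = V₁/V₂ = 29.7/43.8 = 0.67808,
r · ln(z₂/z₀) = ln(z₁/z₀) ⇒ ln z₀ = (ln z₁ − r·ln z₂)/(1 − r)
ln z₀ = (2.73437 − 0.67808×4.41884) / 0.32192 = -0.8138
z₀ = exp(-0.8138) = 0.4432 m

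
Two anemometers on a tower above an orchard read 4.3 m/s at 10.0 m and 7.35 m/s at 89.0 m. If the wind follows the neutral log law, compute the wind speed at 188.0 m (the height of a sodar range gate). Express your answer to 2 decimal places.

8.39 m/s

Log law: V ∝ ln(z/z₀). From the pair, with r = V₁/V₂ = 0.58503,
ln z₀ = (ln z₁ − r·ln z₂)/(1 − r) = (2.3026 − 0.58503×4.4886)/0.41497 = -0.7794 → z₀ = 0.4587 m
V₃ = V₁ · ln(z₃/z₀)/ln(z₁/z₀) = 4.3 × 6.0158/3.0820 = 8.3933 m/s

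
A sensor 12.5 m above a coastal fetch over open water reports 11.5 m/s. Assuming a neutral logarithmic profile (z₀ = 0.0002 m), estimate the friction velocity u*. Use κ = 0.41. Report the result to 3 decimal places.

Log law: V(z) = (u*/κ) · ln(z/z₀) ⇒ u* = κ · V / ln(z/z₀)
u* = 0.41 × 11.5 / ln(12.5/0.0002) = 0.41 × 11.5 / 11.0429
   = 4.7150 / 11.0429 = 0.4270 m/s

u* ≈ 0.427 m/s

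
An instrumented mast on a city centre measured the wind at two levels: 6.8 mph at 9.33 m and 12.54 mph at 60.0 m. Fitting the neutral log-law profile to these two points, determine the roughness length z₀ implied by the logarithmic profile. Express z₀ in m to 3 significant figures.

z₀ ≈ 1.03 m

Log law: V(z) ∝ ln(z/z₀). With r = V₁/V₂ = 6.8/12.54 = 0.54226,
r · ln(z₂/z₀) = ln(z₁/z₀) ⇒ ln z₀ = (ln z₁ − r·ln z₂)/(1 − r)
ln z₀ = (2.23324 − 0.54226×4.09434) / 0.45774 = 0.0284
z₀ = exp(0.0284) = 1.029 m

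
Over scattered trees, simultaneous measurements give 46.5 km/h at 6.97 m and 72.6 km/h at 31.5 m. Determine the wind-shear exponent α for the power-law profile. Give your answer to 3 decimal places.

α ≈ 0.295

Power law: V₂/V₁ = (z₂/z₁)^α ⇒ α = ln(V₂/V₁) / ln(z₂/z₁)
α = ln(72.6/46.5) / ln(31.5/6.97) = ln(1.5613) / ln(4.5194)
  = 0.44551 / 1.50837 = 0.29536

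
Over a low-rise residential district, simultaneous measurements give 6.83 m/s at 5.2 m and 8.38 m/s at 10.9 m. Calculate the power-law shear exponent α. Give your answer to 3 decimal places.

α ≈ 0.276

Power law: V₂/V₁ = (z₂/z₁)^α ⇒ α = ln(V₂/V₁) / ln(z₂/z₁)
α = ln(8.38/6.83) / ln(10.9/5.2) = ln(1.2269) / ln(2.0962)
  = 0.20452 / 0.74010 = 0.27634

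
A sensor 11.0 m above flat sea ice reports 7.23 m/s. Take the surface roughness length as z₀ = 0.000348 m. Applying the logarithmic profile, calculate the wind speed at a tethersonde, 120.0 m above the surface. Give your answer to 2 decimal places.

8.90 m/s

Log law: V(z) ∝ ln(z/z₀), so V₂/V₁ = ln(z₂/z₀) / ln(z₁/z₀).
ln(120.0/0.000348) = 12.7508, ln(11.0/0.000348) = 10.3612
V₂ = 7.23 × 12.7508/10.3612 = 7.23 × 1.2306 = 8.8974 m/s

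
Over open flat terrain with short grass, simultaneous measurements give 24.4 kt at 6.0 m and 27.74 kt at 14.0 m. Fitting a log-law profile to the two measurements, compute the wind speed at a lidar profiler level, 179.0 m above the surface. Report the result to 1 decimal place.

Log law: V ∝ ln(z/z₀). From the pair, with r = V₁/V₂ = 0.87960,
ln z₀ = (ln z₁ − r·ln z₂)/(1 − r) = (1.7918 − 0.87960×2.6391)/0.12040 = -4.3981 → z₀ = 0.01230 m
V₃ = V₁ · ln(z₃/z₀)/ln(z₁/z₀) = 24.4 × 9.5855/6.1898 = 37.7854 kt

37.8 kt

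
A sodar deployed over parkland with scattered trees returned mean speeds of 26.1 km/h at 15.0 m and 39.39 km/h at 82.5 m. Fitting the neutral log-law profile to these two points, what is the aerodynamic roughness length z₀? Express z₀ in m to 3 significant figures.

Log law: V(z) ∝ ln(z/z₀). With r = V₁/V₂ = 26.1/39.39 = 0.66260,
r · ln(z₂/z₀) = ln(z₁/z₀) ⇒ ln z₀ = (ln z₁ − r·ln z₂)/(1 − r)
ln z₀ = (2.70805 − 0.66260×4.41280) / 0.33740 = -0.6399
z₀ = exp(-0.6399) = 0.5274 m

z₀ ≈ 0.527 m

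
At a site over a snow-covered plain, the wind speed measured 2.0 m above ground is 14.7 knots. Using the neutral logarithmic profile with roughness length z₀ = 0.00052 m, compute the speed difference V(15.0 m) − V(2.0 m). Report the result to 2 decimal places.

Log law: V₂ = V₁ · ln(z₂/z₀)/ln(z₁/z₀) = 14.7 × 10.2697/8.2548 = 18.2881 knots
ΔV = 18.2881 − 14.7 = 3.5881 knots

3.59 knots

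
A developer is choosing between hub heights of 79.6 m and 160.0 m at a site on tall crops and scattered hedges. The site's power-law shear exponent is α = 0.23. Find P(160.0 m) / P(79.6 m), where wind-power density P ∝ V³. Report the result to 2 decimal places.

1.62

Speed ratio: V_B/V_A = (z_B/z_A)^α = (160.0/79.6)^0.23 = (2.0101)^0.23 = 1.17419
Power-density ratio: P_B/P_A = (V_B/V_A)³ = (1.17419)³ = 1.61887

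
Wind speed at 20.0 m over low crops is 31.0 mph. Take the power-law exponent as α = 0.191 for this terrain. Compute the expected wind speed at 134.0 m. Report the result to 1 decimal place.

Power-law profile: V₂ = V₁ · (z₂/z₁)^α
V₂ = 31.0 × (134.0/20.0)^0.191 = 31.0 × (6.7000)^0.191
    = 31.0 × 1.4381 = 44.5802 mph

44.6 mph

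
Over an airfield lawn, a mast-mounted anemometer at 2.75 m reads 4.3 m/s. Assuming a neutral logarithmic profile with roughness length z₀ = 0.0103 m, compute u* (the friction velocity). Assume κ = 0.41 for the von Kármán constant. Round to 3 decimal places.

u* ≈ 0.316 m/s

Log law: V(z) = (u*/κ) · ln(z/z₀) ⇒ u* = κ · V / ln(z/z₀)
u* = 0.41 × 4.3 / ln(2.75/0.0103) = 0.41 × 4.3 / 5.5872
   = 1.7630 / 5.5872 = 0.3155 m/s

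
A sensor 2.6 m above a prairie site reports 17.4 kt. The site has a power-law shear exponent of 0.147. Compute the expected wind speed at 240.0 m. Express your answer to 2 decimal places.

33.84 kt

Power-law profile: V₂ = V₁ · (z₂/z₁)^α
V₂ = 17.4 × (240.0/2.6)^0.147 = 17.4 × (92.3077)^0.147
    = 17.4 × 1.9449 = 33.8407 kt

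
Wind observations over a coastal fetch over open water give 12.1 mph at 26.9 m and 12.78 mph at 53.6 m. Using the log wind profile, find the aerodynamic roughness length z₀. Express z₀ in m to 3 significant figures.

Log law: V(z) ∝ ln(z/z₀). With r = V₁/V₂ = 12.1/12.78 = 0.94679,
r · ln(z₂/z₀) = ln(z₁/z₀) ⇒ ln z₀ = (ln z₁ − r·ln z₂)/(1 − r)
ln z₀ = (3.29213 − 0.94679×3.98155) / 0.05321 = -8.9755
z₀ = exp(-8.9755) = 0.0001265 m

z₀ ≈ 0.000126 m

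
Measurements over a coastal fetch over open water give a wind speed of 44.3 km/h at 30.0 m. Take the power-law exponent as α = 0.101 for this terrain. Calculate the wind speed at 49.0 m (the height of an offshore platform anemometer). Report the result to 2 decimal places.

Power-law profile: V₂ = V₁ · (z₂/z₁)^α
V₂ = 44.3 × (49.0/30.0)^0.101 = 44.3 × (1.6333)^0.101
    = 44.3 × 1.0508 = 46.5505 km/h

46.55 km/h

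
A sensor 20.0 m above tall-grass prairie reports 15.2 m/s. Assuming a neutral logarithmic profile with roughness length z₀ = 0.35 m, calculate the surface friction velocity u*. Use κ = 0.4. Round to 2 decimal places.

Log law: V(z) = (u*/κ) · ln(z/z₀) ⇒ u* = κ · V / ln(z/z₀)
u* = 0.4 × 15.2 / ln(20.0/0.35) = 0.4 × 15.2 / 4.0456
   = 6.0800 / 4.0456 = 1.5029 m/s

u* ≈ 1.50 m/s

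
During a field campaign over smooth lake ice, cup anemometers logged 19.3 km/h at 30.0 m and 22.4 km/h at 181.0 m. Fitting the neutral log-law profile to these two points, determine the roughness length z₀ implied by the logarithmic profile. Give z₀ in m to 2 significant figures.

z₀ ≈ 0.00041 m

Log law: V(z) ∝ ln(z/z₀). With r = V₁/V₂ = 19.3/22.4 = 0.86161,
r · ln(z₂/z₀) = ln(z₁/z₀) ⇒ ln z₀ = (ln z₁ − r·ln z₂)/(1 − r)
ln z₀ = (3.40120 − 0.86161×5.19850) / 0.13839 = -7.7884
z₀ = exp(-7.7884) = 0.0004145 m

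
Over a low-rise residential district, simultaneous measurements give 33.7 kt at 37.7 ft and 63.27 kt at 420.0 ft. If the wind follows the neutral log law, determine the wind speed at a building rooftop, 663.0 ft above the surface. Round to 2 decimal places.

68.87 kt

Log law: V ∝ ln(z/z₀). From the pair, with r = V₁/V₂ = 0.53264,
ln z₀ = (ln z₁ − r·ln z₂)/(1 − r) = (3.6297 − 0.53264×6.0403)/0.46736 = 0.8824 → z₀ = 2.417 ft
V₃ = V₁ · ln(z₃/z₀)/ln(z₁/z₀) = 33.7 × 5.6144/2.7473 = 68.8700 kt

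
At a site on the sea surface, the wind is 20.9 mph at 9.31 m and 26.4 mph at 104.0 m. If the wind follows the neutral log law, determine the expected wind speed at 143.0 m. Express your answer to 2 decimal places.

Log law: V ∝ ln(z/z₀). From the pair, with r = V₁/V₂ = 0.79167,
ln z₀ = (ln z₁ − r·ln z₂)/(1 − r) = (2.2311 − 0.79167×4.6444)/0.20833 = -6.9395 → z₀ = 0.0009688 m
V₃ = V₁ · ln(z₃/z₀)/ln(z₁/z₀) = 20.9 × 11.9023/9.1705 = 27.1258 mph

27.13 mph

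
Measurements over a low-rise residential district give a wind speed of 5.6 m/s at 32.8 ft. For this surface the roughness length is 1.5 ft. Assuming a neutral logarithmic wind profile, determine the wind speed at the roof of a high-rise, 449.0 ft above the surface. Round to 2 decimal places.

Log law: V(z) ∝ ln(z/z₀), so V₂/V₁ = ln(z₂/z₀) / ln(z₁/z₀).
ln(449.0/1.5) = 5.7016, ln(32.8/1.5) = 3.0850
V₂ = 5.6 × 5.7016/3.0850 = 5.6 × 1.8482 = 10.3498 m/s

10.35 m/s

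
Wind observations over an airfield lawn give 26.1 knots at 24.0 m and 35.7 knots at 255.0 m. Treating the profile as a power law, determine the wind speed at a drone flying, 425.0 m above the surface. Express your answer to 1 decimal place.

First find α: α = ln(V₂/V₁)/ln(z₂/z₁) = ln(35.7/26.1)/ln(255.0/24.0) = 0.31322/2.36321 = 0.1325
Extrapolate from 255.0 m to 425.0 m: V₃ = 35.7 × (425.0/255.0)^0.1325 = 35.7 × 1.0700 = 38.2007 knots

38.2 knots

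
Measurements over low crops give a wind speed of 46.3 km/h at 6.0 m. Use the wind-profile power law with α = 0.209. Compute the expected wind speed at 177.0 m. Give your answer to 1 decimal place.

93.9 km/h

Power-law profile: V₂ = V₁ · (z₂/z₁)^α
V₂ = 46.3 × (177.0/6.0)^0.209 = 46.3 × (29.5000)^0.209
    = 46.3 × 2.0286 = 93.9234 km/h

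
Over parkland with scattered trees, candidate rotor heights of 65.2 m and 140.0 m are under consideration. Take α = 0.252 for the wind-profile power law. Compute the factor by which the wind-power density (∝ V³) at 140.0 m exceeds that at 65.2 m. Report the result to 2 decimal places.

1.78

Speed ratio: V_B/V_A = (z_B/z_A)^α = (140.0/65.2)^0.252 = (2.1472)^0.252 = 1.21237
Power-density ratio: P_B/P_A = (V_B/V_A)³ = (1.21237)³ = 1.78198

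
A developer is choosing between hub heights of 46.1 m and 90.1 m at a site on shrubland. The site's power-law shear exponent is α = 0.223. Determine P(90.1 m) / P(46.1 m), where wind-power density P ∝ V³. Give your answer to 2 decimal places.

1.57

Speed ratio: V_B/V_A = (z_B/z_A)^α = (90.1/46.1)^0.223 = (1.9544)^0.223 = 1.16118
Power-density ratio: P_B/P_A = (V_B/V_A)³ = (1.16118)³ = 1.56565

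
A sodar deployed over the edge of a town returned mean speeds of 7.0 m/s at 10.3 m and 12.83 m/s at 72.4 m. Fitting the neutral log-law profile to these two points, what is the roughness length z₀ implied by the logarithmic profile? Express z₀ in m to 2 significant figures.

z₀ ≈ 0.99 m

Log law: V(z) ∝ ln(z/z₀). With r = V₁/V₂ = 7.0/12.83 = 0.54560,
r · ln(z₂/z₀) = ln(z₁/z₀) ⇒ ln z₀ = (ln z₁ − r·ln z₂)/(1 − r)
ln z₀ = (2.33214 − 0.54560×4.28221) / 0.45440 = -0.0093
z₀ = exp(-0.0093) = 0.9908 m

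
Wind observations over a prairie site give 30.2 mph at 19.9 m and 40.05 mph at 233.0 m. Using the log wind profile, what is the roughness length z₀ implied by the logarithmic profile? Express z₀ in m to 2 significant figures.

Log law: V(z) ∝ ln(z/z₀). With r = V₁/V₂ = 30.2/40.05 = 0.75406,
r · ln(z₂/z₀) = ln(z₁/z₀) ⇒ ln z₀ = (ln z₁ − r·ln z₂)/(1 − r)
ln z₀ = (2.99072 − 0.75406×5.45104) / 0.24594 = -4.5526
z₀ = exp(-4.5526) = 0.01054 m

z₀ ≈ 0.011 m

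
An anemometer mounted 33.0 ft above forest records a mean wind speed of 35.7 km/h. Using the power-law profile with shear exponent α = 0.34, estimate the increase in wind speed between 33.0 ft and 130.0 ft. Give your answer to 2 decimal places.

21.20 km/h

Power law: V₂ = V₁ · (z₂/z₁)^α = 35.7 × (3.9394)^0.34 = 56.9003 km/h
ΔV = 56.9003 − 35.7 = 21.2003 km/h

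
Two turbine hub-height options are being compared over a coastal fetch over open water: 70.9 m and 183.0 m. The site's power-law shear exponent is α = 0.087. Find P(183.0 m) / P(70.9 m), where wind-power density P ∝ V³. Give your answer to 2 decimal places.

Speed ratio: V_B/V_A = (z_B/z_A)^α = (183.0/70.9)^0.087 = (2.5811)^0.087 = 1.08599
Power-density ratio: P_B/P_A = (V_B/V_A)³ = (1.08599)³ = 1.28080

1.28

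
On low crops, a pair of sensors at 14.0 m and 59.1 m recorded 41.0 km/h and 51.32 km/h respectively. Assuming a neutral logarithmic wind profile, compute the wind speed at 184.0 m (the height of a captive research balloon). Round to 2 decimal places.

59.46 km/h

Log law: V ∝ ln(z/z₀). From the pair, with r = V₁/V₂ = 0.79891,
ln z₀ = (ln z₁ − r·ln z₂)/(1 − r) = (2.6391 − 0.79891×4.0792)/0.20109 = -3.0826 → z₀ = 0.04584 m
V₃ = V₁ · ln(z₃/z₀)/ln(z₁/z₀) = 41.0 × 8.2975/5.7216 = 59.4582 km/h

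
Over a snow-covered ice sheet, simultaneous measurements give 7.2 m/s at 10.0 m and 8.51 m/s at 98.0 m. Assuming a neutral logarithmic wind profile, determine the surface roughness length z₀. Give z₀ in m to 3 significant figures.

z₀ ≈ 0.0000356 m

Log law: V(z) ∝ ln(z/z₀). With r = V₁/V₂ = 7.2/8.51 = 0.84606,
r · ln(z₂/z₀) = ln(z₁/z₀) ⇒ ln z₀ = (ln z₁ − r·ln z₂)/(1 − r)
ln z₀ = (2.30259 − 0.84606×4.58497) / 0.15394 = -10.2418
z₀ = exp(-10.2418) = 0.00003565 m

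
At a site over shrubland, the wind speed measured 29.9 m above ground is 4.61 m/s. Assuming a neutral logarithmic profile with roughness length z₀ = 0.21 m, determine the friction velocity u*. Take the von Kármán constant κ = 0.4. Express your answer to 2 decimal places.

Log law: V(z) = (u*/κ) · ln(z/z₀) ⇒ u* = κ · V / ln(z/z₀)
u* = 0.4 × 4.61 / ln(29.9/0.21) = 0.4 × 4.61 / 4.9585
   = 1.8440 / 4.9585 = 0.3719 m/s

u* ≈ 0.37 m/s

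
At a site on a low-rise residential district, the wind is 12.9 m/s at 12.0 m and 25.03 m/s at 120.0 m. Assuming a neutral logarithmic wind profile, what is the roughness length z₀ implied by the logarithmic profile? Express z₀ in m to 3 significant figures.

z₀ ≈ 1.04 m

Log law: V(z) ∝ ln(z/z₀). With r = V₁/V₂ = 12.9/25.03 = 0.51538,
r · ln(z₂/z₀) = ln(z₁/z₀) ⇒ ln z₀ = (ln z₁ − r·ln z₂)/(1 − r)
ln z₀ = (2.48491 − 0.51538×4.78749) / 0.48462 = 0.0362
z₀ = exp(0.0362) = 1.037 m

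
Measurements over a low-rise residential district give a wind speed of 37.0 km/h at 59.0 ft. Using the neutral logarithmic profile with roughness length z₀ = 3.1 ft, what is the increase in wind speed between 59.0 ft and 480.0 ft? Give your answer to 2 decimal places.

26.33 km/h

Log law: V₂ = V₁ · ln(z₂/z₀)/ln(z₁/z₀) = 37.0 × 5.0424/2.9461 = 63.3264 km/h
ΔV = 63.3264 − 37.0 = 26.3264 km/h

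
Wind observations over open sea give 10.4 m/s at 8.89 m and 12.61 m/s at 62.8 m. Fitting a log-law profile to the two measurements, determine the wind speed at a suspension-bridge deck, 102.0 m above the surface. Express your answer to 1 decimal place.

13.2 m/s

Log law: V ∝ ln(z/z₀). From the pair, with r = V₁/V₂ = 0.82474,
ln z₀ = (ln z₁ − r·ln z₂)/(1 − r) = (2.1849 − 0.82474×4.1400)/0.17526 = -7.0152 → z₀ = 0.0008981 m
V₃ = V₁ · ln(z₃/z₀)/ln(z₁/z₀) = 10.4 × 11.6402/9.2001 = 13.1583 m/s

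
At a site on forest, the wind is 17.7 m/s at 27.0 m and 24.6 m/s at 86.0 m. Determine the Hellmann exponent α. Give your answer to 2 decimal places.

Power law: V₂/V₁ = (z₂/z₁)^α ⇒ α = ln(V₂/V₁) / ln(z₂/z₁)
α = ln(24.6/17.7) / ln(86.0/27.0) = ln(1.3898) / ln(3.1852)
  = 0.32918 / 1.15851 = 0.28414

α ≈ 0.28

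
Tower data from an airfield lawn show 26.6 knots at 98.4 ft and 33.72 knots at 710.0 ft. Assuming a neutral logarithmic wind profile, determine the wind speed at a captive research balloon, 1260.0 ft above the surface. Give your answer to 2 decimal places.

35.79 knots

Log law: V ∝ ln(z/z₀). From the pair, with r = V₁/V₂ = 0.78885,
ln z₀ = (ln z₁ − r·ln z₂)/(1 − r) = (4.5890 − 0.78885×6.5653)/0.21115 = -2.7940 → z₀ = 0.06117 ft
V₃ = V₁ · ln(z₃/z₀)/ln(z₁/z₀) = 26.6 × 9.9329/7.3831 = 35.7866 knots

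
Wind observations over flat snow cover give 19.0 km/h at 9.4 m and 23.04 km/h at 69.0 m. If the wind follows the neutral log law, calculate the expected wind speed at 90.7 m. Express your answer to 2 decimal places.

23.59 km/h

Log law: V ∝ ln(z/z₀). From the pair, with r = V₁/V₂ = 0.82465,
ln z₀ = (ln z₁ − r·ln z₂)/(1 − r) = (2.2407 − 0.82465×4.2341)/0.17535 = -7.1342 → z₀ = 0.0007974 m
V₃ = V₁ · ln(z₃/z₀)/ln(z₁/z₀) = 19.0 × 11.6417/9.3749 = 23.5942 km/h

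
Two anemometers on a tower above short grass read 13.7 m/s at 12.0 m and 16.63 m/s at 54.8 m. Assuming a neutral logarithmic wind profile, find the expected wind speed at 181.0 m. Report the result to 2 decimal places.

Log law: V ∝ ln(z/z₀). From the pair, with r = V₁/V₂ = 0.82381,
ln z₀ = (ln z₁ − r·ln z₂)/(1 − r) = (2.4849 − 0.82381×4.0037)/0.17619 = -4.6166 → z₀ = 0.009887 m
V₃ = V₁ · ln(z₃/z₀)/ln(z₁/z₀) = 13.7 × 9.8151/7.1015 = 18.9350 m/s

18.93 m/s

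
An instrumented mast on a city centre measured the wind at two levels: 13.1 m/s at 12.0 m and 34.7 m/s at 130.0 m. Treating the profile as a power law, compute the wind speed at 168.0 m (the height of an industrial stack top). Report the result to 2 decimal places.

First find α: α = ln(V₂/V₁)/ln(z₂/z₁) = ln(34.7/13.1)/ln(130.0/12.0) = 0.97413/2.38263 = 0.4088
Extrapolate from 130.0 m to 168.0 m: V₃ = 34.7 × (168.0/130.0)^0.4088 = 34.7 × 1.1105 = 38.5355 m/s

38.54 m/s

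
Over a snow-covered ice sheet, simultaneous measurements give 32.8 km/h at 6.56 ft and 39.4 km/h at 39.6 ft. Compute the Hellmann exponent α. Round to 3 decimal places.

α ≈ 0.102

Power law: V₂/V₁ = (z₂/z₁)^α ⇒ α = ln(V₂/V₁) / ln(z₂/z₁)
α = ln(39.4/32.8) / ln(39.6/6.56) = ln(1.2012) / ln(6.0366)
  = 0.18334 / 1.79784 = 0.10198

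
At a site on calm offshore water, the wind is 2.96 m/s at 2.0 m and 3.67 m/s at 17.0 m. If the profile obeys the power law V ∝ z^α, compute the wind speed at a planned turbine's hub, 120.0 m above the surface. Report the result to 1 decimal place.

First find α: α = ln(V₂/V₁)/ln(z₂/z₁) = ln(3.67/2.96)/ln(17.0/2.0) = 0.21500/2.14007 = 0.1005
Extrapolate from 17.0 m to 120.0 m: V₃ = 3.67 × (120.0/17.0)^0.1005 = 3.67 × 1.2169 = 4.4662 m/s

4.5 m/s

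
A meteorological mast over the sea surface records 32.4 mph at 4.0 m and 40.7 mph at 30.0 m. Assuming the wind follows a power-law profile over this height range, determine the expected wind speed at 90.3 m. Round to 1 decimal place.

46.1 mph

First find α: α = ln(V₂/V₁)/ln(z₂/z₁) = ln(40.7/32.4)/ln(30.0/4.0) = 0.22807/2.01490 = 0.1132
Extrapolate from 30.0 m to 90.3 m: V₃ = 40.7 × (90.3/30.0)^0.1132 = 40.7 × 1.1328 = 46.1067 mph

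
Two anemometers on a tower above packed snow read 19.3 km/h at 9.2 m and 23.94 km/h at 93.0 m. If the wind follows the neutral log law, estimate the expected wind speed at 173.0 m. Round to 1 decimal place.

Log law: V ∝ ln(z/z₀). From the pair, with r = V₁/V₂ = 0.80618,
ln z₀ = (ln z₁ − r·ln z₂)/(1 − r) = (2.2192 − 0.80618×4.5326)/0.19382 = -7.4033 → z₀ = 0.0006092 m
V₃ = V₁ · ln(z₃/z₀)/ln(z₁/z₀) = 19.3 × 12.5566/9.6225 = 25.1849 km/h

25.2 km/h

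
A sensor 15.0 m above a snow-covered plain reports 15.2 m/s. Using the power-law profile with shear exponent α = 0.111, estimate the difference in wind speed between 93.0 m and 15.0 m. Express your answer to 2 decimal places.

3.41 m/s

Power law: V₂ = V₁ · (z₂/z₁)^α = 15.2 × (6.2000)^0.111 = 18.6123 m/s
ΔV = 18.6123 − 15.2 = 3.4123 m/s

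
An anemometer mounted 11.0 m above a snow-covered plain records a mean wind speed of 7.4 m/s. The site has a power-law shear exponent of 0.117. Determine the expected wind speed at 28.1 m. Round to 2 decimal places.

8.26 m/s

Power-law profile: V₂ = V₁ · (z₂/z₁)^α
V₂ = 7.4 × (28.1/11.0)^0.117 = 7.4 × (2.5545)^0.117
    = 7.4 × 1.1160 = 8.2582 m/s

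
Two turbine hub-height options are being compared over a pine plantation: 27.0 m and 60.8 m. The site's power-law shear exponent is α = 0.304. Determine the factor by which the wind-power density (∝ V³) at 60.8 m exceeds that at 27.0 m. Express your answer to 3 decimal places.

Speed ratio: V_B/V_A = (z_B/z_A)^α = (60.8/27.0)^0.304 = (2.2519)^0.304 = 1.27989
Power-density ratio: P_B/P_A = (V_B/V_A)³ = (1.27989)³ = 2.09660

2.097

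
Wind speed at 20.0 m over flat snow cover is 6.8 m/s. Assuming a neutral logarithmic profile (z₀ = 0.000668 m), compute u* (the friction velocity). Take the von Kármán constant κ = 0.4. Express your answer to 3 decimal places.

Log law: V(z) = (u*/κ) · ln(z/z₀) ⇒ u* = κ · V / ln(z/z₀)
u* = 0.4 × 6.8 / ln(20.0/0.000668) = 0.4 × 6.8 / 10.3070
   = 2.7200 / 10.3070 = 0.2639 m/s

u* ≈ 0.264 m/s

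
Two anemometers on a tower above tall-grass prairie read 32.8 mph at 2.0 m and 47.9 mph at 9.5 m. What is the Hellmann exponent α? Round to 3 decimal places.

Power law: V₂/V₁ = (z₂/z₁)^α ⇒ α = ln(V₂/V₁) / ln(z₂/z₁)
α = ln(47.9/32.8) / ln(9.5/2.0) = ln(1.4604) / ln(4.7500)
  = 0.37869 / 1.55814 = 0.24304

α ≈ 0.243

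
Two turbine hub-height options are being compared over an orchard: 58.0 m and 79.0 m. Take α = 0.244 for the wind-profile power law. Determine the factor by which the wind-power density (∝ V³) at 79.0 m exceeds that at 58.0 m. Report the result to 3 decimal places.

1.254

Speed ratio: V_B/V_A = (z_B/z_A)^α = (79.0/58.0)^0.244 = (1.3621)^0.244 = 1.07831
Power-density ratio: P_B/P_A = (V_B/V_A)³ = (1.07831)³ = 1.25382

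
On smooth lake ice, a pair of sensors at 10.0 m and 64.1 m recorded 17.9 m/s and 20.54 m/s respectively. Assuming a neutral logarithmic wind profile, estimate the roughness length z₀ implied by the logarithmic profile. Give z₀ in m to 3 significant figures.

z₀ ≈ 0.0000338 m

Log law: V(z) ∝ ln(z/z₀). With r = V₁/V₂ = 17.9/20.54 = 0.87147,
r · ln(z₂/z₀) = ln(z₁/z₀) ⇒ ln z₀ = (ln z₁ − r·ln z₂)/(1 − r)
ln z₀ = (2.30259 − 0.87147×4.16044) / 0.12853 = -10.2943
z₀ = exp(-10.2943) = 0.00003383 m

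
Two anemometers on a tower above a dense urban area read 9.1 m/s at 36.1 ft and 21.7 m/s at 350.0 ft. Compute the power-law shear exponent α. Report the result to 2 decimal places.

α ≈ 0.38

Power law: V₂/V₁ = (z₂/z₁)^α ⇒ α = ln(V₂/V₁) / ln(z₂/z₁)
α = ln(21.7/9.1) / ln(350.0/36.1) = ln(2.3846) / ln(9.6953)
  = 0.86904 / 2.27164 = 0.38256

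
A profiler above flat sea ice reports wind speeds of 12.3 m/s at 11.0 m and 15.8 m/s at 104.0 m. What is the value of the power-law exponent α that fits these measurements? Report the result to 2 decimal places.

Power law: V₂/V₁ = (z₂/z₁)^α ⇒ α = ln(V₂/V₁) / ln(z₂/z₁)
α = ln(15.8/12.3) / ln(104.0/11.0) = ln(1.2846) / ln(9.4545)
  = 0.25041 / 2.24650 = 0.11147

α ≈ 0.11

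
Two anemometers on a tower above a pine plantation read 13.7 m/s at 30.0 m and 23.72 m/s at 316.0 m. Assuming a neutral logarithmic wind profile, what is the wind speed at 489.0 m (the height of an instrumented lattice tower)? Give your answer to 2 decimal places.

Log law: V ∝ ln(z/z₀). From the pair, with r = V₁/V₂ = 0.57757,
ln z₀ = (ln z₁ − r·ln z₂)/(1 − r) = (3.4012 − 0.57757×5.7557)/0.42243 = 0.1819 → z₀ = 1.200 m
V₃ = V₁ · ln(z₃/z₀)/ln(z₁/z₀) = 13.7 × 6.0105/3.2193 = 25.5781 m/s

25.58 m/s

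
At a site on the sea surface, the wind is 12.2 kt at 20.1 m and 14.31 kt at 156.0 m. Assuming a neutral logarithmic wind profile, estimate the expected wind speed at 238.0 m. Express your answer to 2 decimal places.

Log law: V ∝ ln(z/z₀). From the pair, with r = V₁/V₂ = 0.85255,
ln z₀ = (ln z₁ − r·ln z₂)/(1 − r) = (3.0007 − 0.85255×5.0499)/0.14745 = -8.8474 → z₀ = 0.0001438 m
V₃ = V₁ · ln(z₃/z₀)/ln(z₁/z₀) = 12.2 × 14.3196/11.8481 = 14.7450 kt

14.74 kt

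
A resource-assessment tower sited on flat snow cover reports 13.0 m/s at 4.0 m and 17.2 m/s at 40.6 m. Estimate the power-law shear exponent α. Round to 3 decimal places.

Power law: V₂/V₁ = (z₂/z₁)^α ⇒ α = ln(V₂/V₁) / ln(z₂/z₁)
α = ln(17.2/13.0) / ln(40.6/4.0) = ln(1.3231) / ln(10.1500)
  = 0.27996 / 2.31747 = 0.12080

α ≈ 0.121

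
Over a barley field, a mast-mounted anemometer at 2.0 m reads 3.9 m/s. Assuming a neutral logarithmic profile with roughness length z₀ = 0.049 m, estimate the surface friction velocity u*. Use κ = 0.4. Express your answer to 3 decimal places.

Log law: V(z) = (u*/κ) · ln(z/z₀) ⇒ u* = κ · V / ln(z/z₀)
u* = 0.4 × 3.9 / ln(2.0/0.049) = 0.4 × 3.9 / 3.7091
   = 1.5600 / 3.7091 = 0.4206 m/s

u* ≈ 0.421 m/s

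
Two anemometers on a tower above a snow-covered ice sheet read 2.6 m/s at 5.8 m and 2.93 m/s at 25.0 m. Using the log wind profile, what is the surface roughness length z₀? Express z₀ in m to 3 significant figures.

z₀ ≈ 0.0000581 m

Log law: V(z) ∝ ln(z/z₀). With r = V₁/V₂ = 2.6/2.93 = 0.88737,
r · ln(z₂/z₀) = ln(z₁/z₀) ⇒ ln z₀ = (ln z₁ − r·ln z₂)/(1 − r)
ln z₀ = (1.75786 − 0.88737×3.21888) / 0.11263 = -9.7532
z₀ = exp(-9.7532) = 0.00005811 m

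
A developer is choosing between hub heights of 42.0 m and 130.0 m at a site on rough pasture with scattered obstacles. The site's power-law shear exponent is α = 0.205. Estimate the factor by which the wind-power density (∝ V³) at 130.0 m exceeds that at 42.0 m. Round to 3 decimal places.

2.003

Speed ratio: V_B/V_A = (z_B/z_A)^α = (130.0/42.0)^0.205 = (3.0952)^0.205 = 1.26064
Power-density ratio: P_B/P_A = (V_B/V_A)³ = (1.26064)³ = 2.00344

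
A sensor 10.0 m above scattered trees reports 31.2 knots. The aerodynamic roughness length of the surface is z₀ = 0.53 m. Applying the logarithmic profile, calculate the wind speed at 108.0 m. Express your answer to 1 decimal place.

Log law: V(z) ∝ ln(z/z₀), so V₂/V₁ = ln(z₂/z₀) / ln(z₁/z₀).
ln(108.0/0.53) = 5.3170, ln(10.0/0.53) = 2.9375
V₂ = 31.2 × 5.3170/2.9375 = 31.2 × 1.8101 = 56.4741 knots

56.5 knots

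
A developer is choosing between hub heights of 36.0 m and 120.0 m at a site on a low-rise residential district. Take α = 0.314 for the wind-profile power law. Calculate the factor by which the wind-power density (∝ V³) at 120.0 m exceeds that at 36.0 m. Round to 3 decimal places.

Speed ratio: V_B/V_A = (z_B/z_A)^α = (120.0/36.0)^0.314 = (3.3333)^0.314 = 1.45943
Power-density ratio: P_B/P_A = (V_B/V_A)³ = (1.45943)³ = 3.10851

3.109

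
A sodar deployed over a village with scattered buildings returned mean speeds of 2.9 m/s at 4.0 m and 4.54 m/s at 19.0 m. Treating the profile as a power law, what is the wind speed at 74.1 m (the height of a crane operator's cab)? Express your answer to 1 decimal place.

6.7 m/s

First find α: α = ln(V₂/V₁)/ln(z₂/z₁) = ln(4.54/2.9)/ln(19.0/4.0) = 0.44822/1.55814 = 0.2877
Extrapolate from 19.0 m to 74.1 m: V₃ = 4.54 × (74.1/19.0)^0.2877 = 4.54 × 1.4792 = 6.7156 m/s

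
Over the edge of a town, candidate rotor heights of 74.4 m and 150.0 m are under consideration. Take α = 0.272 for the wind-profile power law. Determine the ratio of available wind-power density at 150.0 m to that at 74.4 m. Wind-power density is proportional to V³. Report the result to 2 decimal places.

1.77

Speed ratio: V_B/V_A = (z_B/z_A)^α = (150.0/74.4)^0.272 = (2.0161)^0.272 = 1.21012
Power-density ratio: P_B/P_A = (V_B/V_A)³ = (1.21012)³ = 1.77209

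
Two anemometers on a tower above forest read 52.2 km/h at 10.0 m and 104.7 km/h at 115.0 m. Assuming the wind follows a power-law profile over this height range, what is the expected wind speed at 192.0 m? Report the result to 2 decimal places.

121.17 km/h

First find α: α = ln(V₂/V₁)/ln(z₂/z₁) = ln(104.7/52.2)/ln(115.0/10.0) = 0.69602/2.44235 = 0.2850
Extrapolate from 115.0 m to 192.0 m: V₃ = 104.7 × (192.0/115.0)^0.2850 = 104.7 × 1.1573 = 121.1669 km/h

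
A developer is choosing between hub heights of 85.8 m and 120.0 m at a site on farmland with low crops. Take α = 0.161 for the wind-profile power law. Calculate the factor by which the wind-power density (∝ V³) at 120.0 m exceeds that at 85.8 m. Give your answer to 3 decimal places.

Speed ratio: V_B/V_A = (z_B/z_A)^α = (120.0/85.8)^0.161 = (1.3986)^0.161 = 1.05550
Power-density ratio: P_B/P_A = (V_B/V_A)³ = (1.05550)³ = 1.17590

1.176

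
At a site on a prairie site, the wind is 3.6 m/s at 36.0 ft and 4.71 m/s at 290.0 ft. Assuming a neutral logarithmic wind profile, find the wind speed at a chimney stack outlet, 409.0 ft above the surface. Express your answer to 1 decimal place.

Log law: V ∝ ln(z/z₀). From the pair, with r = V₁/V₂ = 0.76433,
ln z₀ = (ln z₁ − r·ln z₂)/(1 − r) = (3.5835 − 0.76433×5.6699)/0.23567 = -3.1831 → z₀ = 0.04146 ft
V₃ = V₁ · ln(z₃/z₀)/ln(z₁/z₀) = 3.6 × 9.1968/6.7666 = 4.8929 m/s

4.9 m/s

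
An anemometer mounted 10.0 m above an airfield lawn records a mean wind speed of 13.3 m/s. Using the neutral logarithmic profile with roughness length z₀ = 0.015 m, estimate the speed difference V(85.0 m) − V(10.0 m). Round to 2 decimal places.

Log law: V₂ = V₁ · ln(z₂/z₀)/ln(z₁/z₀) = 13.3 × 8.6424/6.5023 = 17.6774 m/s
ΔV = 17.6774 − 13.3 = 4.3774 m/s

4.38 m/s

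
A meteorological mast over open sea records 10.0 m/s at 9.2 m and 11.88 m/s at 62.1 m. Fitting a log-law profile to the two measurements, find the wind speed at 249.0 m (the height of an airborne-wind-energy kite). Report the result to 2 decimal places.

13.25 m/s

Log law: V ∝ ln(z/z₀). From the pair, with r = V₁/V₂ = 0.84175,
ln z₀ = (ln z₁ − r·ln z₂)/(1 − r) = (2.2192 − 0.84175×4.1287)/0.15825 = -7.9379 → z₀ = 0.0003569 m
V₃ = V₁ · ln(z₃/z₀)/ln(z₁/z₀) = 10.0 × 13.4554/10.1571 = 13.2472 m/s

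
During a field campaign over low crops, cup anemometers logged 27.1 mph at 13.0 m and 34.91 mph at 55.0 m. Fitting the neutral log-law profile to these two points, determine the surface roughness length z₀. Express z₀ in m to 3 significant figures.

z₀ ≈ 0.0872 m

Log law: V(z) ∝ ln(z/z₀). With r = V₁/V₂ = 27.1/34.91 = 0.77628,
r · ln(z₂/z₀) = ln(z₁/z₀) ⇒ ln z₀ = (ln z₁ − r·ln z₂)/(1 − r)
ln z₀ = (2.56495 − 0.77628×4.00733) / 0.22372 = -2.4400
z₀ = exp(-2.4400) = 0.08716 m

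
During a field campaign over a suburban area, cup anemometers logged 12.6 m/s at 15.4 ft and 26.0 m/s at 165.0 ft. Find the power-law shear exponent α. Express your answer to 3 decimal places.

α ≈ 0.305

Power law: V₂/V₁ = (z₂/z₁)^α ⇒ α = ln(V₂/V₁) / ln(z₂/z₁)
α = ln(26.0/12.6) / ln(165.0/15.4) = ln(2.0635) / ln(10.7143)
  = 0.72440 / 2.37158 = 0.30545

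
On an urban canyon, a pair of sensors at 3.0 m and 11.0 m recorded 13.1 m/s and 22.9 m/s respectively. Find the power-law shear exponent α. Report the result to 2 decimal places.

Power law: V₂/V₁ = (z₂/z₁)^α ⇒ α = ln(V₂/V₁) / ln(z₂/z₁)
α = ln(22.9/13.1) / ln(11.0/3.0) = ln(1.7481) / ln(3.6667)
  = 0.55852 / 1.29928 = 0.42987

α ≈ 0.43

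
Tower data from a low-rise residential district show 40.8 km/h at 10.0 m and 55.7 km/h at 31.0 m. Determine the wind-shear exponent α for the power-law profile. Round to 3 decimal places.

α ≈ 0.275

Power law: V₂/V₁ = (z₂/z₁)^α ⇒ α = ln(V₂/V₁) / ln(z₂/z₁)
α = ln(55.7/40.8) / ln(31.0/10.0) = ln(1.3652) / ln(3.1000)
  = 0.31130 / 1.13140 = 0.27514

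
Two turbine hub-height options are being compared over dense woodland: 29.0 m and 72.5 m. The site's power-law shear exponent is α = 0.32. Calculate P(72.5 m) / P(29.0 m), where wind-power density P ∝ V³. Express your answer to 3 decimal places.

Speed ratio: V_B/V_A = (z_B/z_A)^α = (72.5/29.0)^0.32 = (2.5000)^0.32 = 1.34073
Power-density ratio: P_B/P_A = (V_B/V_A)³ = (1.34073)³ = 2.41003

2.410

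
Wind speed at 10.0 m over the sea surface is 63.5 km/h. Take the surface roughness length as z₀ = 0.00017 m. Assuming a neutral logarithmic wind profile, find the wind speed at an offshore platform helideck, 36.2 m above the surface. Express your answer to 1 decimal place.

Log law: V(z) ∝ ln(z/z₀), so V₂/V₁ = ln(z₂/z₀) / ln(z₁/z₀).
ln(36.2/0.00017) = 12.2688, ln(10.0/0.00017) = 10.9823
V₂ = 63.5 × 12.2688/10.9823 = 63.5 × 1.1171 = 70.9384 km/h

70.9 km/h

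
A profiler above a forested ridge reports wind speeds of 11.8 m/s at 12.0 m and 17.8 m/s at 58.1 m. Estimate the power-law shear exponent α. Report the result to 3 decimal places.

Power law: V₂/V₁ = (z₂/z₁)^α ⇒ α = ln(V₂/V₁) / ln(z₂/z₁)
α = ln(17.8/11.8) / ln(58.1/12.0) = ln(1.5085) / ln(4.8417)
  = 0.41110 / 1.57726 = 0.26064

α ≈ 0.261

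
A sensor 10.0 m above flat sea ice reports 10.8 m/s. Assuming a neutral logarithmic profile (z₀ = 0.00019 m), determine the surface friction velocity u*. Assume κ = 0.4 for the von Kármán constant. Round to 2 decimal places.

Log law: V(z) = (u*/κ) · ln(z/z₀) ⇒ u* = κ · V / ln(z/z₀)
u* = 0.4 × 10.8 / ln(10.0/0.00019) = 0.4 × 10.8 / 10.8711
   = 4.3200 / 10.8711 = 0.3974 m/s

u* ≈ 0.40 m/s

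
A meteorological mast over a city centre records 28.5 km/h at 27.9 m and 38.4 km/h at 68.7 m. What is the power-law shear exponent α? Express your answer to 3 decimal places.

α ≈ 0.331

Power law: V₂/V₁ = (z₂/z₁)^α ⇒ α = ln(V₂/V₁) / ln(z₂/z₁)
α = ln(38.4/28.5) / ln(68.7/27.9) = ln(1.3474) / ln(2.4624)
  = 0.29815 / 0.90112 = 0.33087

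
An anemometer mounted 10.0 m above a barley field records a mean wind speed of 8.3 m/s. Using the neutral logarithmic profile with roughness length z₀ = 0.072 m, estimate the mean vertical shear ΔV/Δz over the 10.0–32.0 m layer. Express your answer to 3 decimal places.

0.089 m/s/m

Log law: V₂ = V₁ · ln(z₂/z₀)/ln(z₁/z₀) = 8.3 × 6.0968/4.9337 = 10.2568 m/s
ΔV/Δz = (10.2568 − 8.3)/(32.0 − 10.0) = 1.9568/22.0000 = 0.08894 m/s/m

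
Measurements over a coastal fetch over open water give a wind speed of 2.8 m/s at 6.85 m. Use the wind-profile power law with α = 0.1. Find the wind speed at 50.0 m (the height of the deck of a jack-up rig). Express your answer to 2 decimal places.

Power-law profile: V₂ = V₁ · (z₂/z₁)^α
V₂ = 2.8 × (50.0/6.85)^0.1 = 2.8 × (7.2993)^0.1
    = 2.8 × 1.2199 = 3.4157 m/s

3.42 m/s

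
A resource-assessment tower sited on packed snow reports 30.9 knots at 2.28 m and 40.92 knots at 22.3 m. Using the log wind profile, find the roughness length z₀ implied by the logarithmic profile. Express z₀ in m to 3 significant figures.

z₀ ≈ 0.00201 m

Log law: V(z) ∝ ln(z/z₀). With r = V₁/V₂ = 30.9/40.92 = 0.75513,
r · ln(z₂/z₀) = ln(z₁/z₀) ⇒ ln z₀ = (ln z₁ − r·ln z₂)/(1 − r)
ln z₀ = (0.82418 − 0.75513×3.10459) / 0.24487 = -6.2082
z₀ = exp(-6.2082) = 0.002013 m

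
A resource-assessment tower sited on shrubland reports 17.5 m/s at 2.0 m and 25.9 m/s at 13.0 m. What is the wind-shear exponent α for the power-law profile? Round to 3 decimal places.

α ≈ 0.209

Power law: V₂/V₁ = (z₂/z₁)^α ⇒ α = ln(V₂/V₁) / ln(z₂/z₁)
α = ln(25.9/17.5) / ln(13.0/2.0) = ln(1.4800) / ln(6.5000)
  = 0.39204 / 1.87180 = 0.20945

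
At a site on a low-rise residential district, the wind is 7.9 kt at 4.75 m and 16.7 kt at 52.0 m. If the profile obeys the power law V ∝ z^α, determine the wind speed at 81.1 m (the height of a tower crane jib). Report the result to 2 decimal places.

First find α: α = ln(V₂/V₁)/ln(z₂/z₁) = ln(16.7/7.9)/ln(52.0/4.75) = 0.74855/2.39310 = 0.3128
Extrapolate from 52.0 m to 81.1 m: V₃ = 16.7 × (81.1/52.0)^0.3128 = 16.7 × 1.1491 = 19.1907 kt

19.19 kt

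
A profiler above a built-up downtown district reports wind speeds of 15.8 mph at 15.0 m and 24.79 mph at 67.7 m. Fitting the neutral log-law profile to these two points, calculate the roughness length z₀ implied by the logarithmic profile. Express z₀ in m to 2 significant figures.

z₀ ≈ 1.1 m

Log law: V(z) ∝ ln(z/z₀). With r = V₁/V₂ = 15.8/24.79 = 0.63735,
r · ln(z₂/z₀) = ln(z₁/z₀) ⇒ ln z₀ = (ln z₁ − r·ln z₂)/(1 − r)
ln z₀ = (2.70805 − 0.63735×4.21509) / 0.36265 = 0.0594
z₀ = exp(0.0594) = 1.061 m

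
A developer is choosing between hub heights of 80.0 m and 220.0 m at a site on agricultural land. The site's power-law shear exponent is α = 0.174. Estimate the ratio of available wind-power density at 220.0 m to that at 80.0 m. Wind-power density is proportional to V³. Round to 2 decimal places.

1.70

Speed ratio: V_B/V_A = (z_B/z_A)^α = (220.0/80.0)^0.174 = (2.7500)^0.174 = 1.19246
Power-density ratio: P_B/P_A = (V_B/V_A)³ = (1.19246)³ = 1.69563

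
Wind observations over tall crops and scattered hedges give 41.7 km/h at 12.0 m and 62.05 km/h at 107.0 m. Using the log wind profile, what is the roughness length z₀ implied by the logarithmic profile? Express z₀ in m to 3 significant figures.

z₀ ≈ 0.136 m

Log law: V(z) ∝ ln(z/z₀). With r = V₁/V₂ = 41.7/62.05 = 0.67204,
r · ln(z₂/z₀) = ln(z₁/z₀) ⇒ ln z₀ = (ln z₁ − r·ln z₂)/(1 − r)
ln z₀ = (2.48491 − 0.67204×4.67283) / 0.32796 = -1.9985
z₀ = exp(-1.9985) = 0.1355 m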